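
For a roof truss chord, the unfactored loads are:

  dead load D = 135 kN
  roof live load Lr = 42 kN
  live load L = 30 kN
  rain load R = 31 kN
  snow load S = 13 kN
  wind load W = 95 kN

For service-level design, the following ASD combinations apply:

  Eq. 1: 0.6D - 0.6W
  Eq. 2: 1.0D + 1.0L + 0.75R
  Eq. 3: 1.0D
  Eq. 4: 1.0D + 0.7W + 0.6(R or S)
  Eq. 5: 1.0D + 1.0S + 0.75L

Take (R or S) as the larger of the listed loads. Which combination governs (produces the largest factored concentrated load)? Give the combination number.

(R or S) → R = 31 kN.
Eq. 1: 0.6(135) - 0.6(95) = 81.0 - 57.0 = 24.0
Eq. 2: 1.0(135) + 1.0(30) + 0.75(31) = 135.0 + 30.0 + 23.3 = 188.3
Eq. 3: 1.0(135) = 135.0
Eq. 4: 1.0(135) + 0.7(95) + 0.6(31) = 135.0 + 66.5 + 18.6 = 220.1
Eq. 5: 1.0(135) + 1.0(13) + 0.75(30) = 135.0 + 13.0 + 22.5 = 170.5
The largest value is 220.1 kN from combination 4.

Combination 4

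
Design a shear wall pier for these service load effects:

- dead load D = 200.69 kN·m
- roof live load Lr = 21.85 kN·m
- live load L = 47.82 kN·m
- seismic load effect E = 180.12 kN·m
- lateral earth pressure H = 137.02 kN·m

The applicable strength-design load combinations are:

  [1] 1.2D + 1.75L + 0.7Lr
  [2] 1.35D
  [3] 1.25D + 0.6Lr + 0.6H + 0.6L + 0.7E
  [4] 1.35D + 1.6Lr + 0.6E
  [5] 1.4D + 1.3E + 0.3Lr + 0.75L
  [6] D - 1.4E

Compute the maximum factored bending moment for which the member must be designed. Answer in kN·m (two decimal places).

[1] 1.2(200.69) + 1.75(47.82) + 0.7(21.85) = 339.81
[2] 1.35(200.69) = 270.93
[3] 1.25(200.69) + 0.6(21.85) + 0.6(137.02) + 0.6(47.82) + 0.7(180.12) = 500.96
[4] 1.35(200.69) + 1.6(21.85) + 0.6(180.12) = 413.96
[5] 1.4(200.69) + 1.3(180.12) + 0.3(21.85) + 0.75(47.82) = 557.54
[6] 1.0(200.69) - 1.4(180.12) = -51.48
Maximum is from combination 5.

557.54 kN·m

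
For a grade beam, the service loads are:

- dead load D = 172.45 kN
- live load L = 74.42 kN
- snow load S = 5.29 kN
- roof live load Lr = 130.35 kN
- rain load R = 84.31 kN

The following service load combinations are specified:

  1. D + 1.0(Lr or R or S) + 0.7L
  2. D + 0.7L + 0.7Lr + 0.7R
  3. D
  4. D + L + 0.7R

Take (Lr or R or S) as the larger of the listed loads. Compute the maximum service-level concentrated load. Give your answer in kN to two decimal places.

374.81 kN

(Lr or R or S) → Lr = 130.35 kN.
1. 1.0(172.45) + 1.0(130.35) + 0.7(74.42) = 172.45 + 130.35 + 52.09 = 354.89
2. 1.0(172.45) + 0.7(74.42) + 0.7(130.35) + 0.7(84.31) = 172.45 + 52.09 + 91.25 + 59.02 = 374.81
3. 1.0(172.45) = 172.45
4. 1.0(172.45) + 1.0(74.42) + 0.7(84.31) = 172.45 + 74.42 + 59.02 = 305.89
Combination 2 governs: P = 374.81 kN.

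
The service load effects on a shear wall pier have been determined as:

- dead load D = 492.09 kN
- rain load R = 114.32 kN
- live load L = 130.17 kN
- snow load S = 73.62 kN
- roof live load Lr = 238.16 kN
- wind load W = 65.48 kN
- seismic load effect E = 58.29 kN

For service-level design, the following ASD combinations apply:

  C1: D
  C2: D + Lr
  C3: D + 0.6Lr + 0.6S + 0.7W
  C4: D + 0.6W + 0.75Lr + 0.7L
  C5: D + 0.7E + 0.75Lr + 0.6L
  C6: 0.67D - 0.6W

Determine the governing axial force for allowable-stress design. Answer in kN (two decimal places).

801.12 kN

C1: 1.0(492.09) = 492.09
C2: 1.0(492.09) + 1.0(238.16) = 492.09 + 238.16 = 730.25
C3: 1.0(492.09) + 0.6(238.16) + 0.6(73.62) + 0.7(65.48) = 724.99
C4: 1.0(492.09) + 0.6(65.48) + 0.75(238.16) + 0.7(130.17) = 492.09 + 39.29 + 178.62 + 91.12 = 801.12
C5: 1.0(492.09) + 0.7(58.29) + 0.75(238.16) + 0.6(130.17) = 789.62
C6: 0.67(492.09) - 0.6(65.48) = 329.70 - 39.29 = 290.41
Maximum is from combination 4.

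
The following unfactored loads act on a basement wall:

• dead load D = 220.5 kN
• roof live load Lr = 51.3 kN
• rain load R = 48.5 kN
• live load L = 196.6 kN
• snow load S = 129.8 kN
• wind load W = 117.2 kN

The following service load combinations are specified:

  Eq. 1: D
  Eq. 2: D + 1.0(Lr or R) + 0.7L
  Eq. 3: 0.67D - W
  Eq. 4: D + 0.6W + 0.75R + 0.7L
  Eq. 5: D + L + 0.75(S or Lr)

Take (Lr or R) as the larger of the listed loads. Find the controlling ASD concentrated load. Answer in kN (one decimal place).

(Lr or R) → Lr = 51.3 kN; (S or Lr) → S = 129.8 kN.
Eq. 1: 1.0(220.5) = 220.5
Eq. 2: 1.0(220.5) + 1.0(51.3) + 0.7(196.6) = 409.4
Eq. 3: 0.67(220.5) - 1.0(117.2) = 30.5
Eq. 4: 1.0(220.5) + 0.6(117.2) + 0.75(48.5) + 0.7(196.6) = 464.8
Eq. 5: 1.0(220.5) + 1.0(196.6) + 0.75(129.8) = 514.5
Combination 5 governs: P = 514.5 kN.

514.5 kN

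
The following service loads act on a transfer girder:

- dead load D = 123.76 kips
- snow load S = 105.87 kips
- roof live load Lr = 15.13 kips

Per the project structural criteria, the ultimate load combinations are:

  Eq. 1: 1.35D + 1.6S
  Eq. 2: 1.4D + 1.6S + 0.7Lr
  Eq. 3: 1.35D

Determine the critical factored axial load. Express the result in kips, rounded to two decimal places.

353.25 kips

Eq. 1: 1.35(123.76) + 1.6(105.87) = 167.08 + 169.39 = 336.47
Eq. 2: 1.4(123.76) + 1.6(105.87) + 0.7(15.13) = 353.25
Eq. 3: 1.35(123.76) = 167.08
Combination 2 governs: P_u = 353.25 kips.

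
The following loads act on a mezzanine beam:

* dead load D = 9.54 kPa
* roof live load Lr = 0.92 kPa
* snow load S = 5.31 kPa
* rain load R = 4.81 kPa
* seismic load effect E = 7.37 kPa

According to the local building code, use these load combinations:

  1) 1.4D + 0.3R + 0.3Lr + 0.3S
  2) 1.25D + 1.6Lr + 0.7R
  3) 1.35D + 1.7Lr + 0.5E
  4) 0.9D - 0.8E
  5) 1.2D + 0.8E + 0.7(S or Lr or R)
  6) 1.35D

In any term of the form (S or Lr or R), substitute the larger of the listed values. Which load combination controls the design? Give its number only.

Combination 5

(S or Lr or R) → S = 5.31 kPa.
1) 1.4(9.54) + 0.3(4.81) + 0.3(0.92) + 0.3(5.31) = 13.36 + 1.44 + 0.28 + 1.59 = 16.67
2) 1.25(9.54) + 1.6(0.92) + 0.7(4.81) = 16.76
3) 1.35(9.54) + 1.7(0.92) + 0.5(7.37) = 12.88 + 1.56 + 3.69 = 18.13
4) 0.9(9.54) - 0.8(7.37) = 8.59 - 5.90 = 2.69
5) 1.2(9.54) + 0.8(7.37) + 0.7(5.31) = 21.06
6) 1.35(9.54) = 12.88
The largest value is 21.06 kPa from combination 5.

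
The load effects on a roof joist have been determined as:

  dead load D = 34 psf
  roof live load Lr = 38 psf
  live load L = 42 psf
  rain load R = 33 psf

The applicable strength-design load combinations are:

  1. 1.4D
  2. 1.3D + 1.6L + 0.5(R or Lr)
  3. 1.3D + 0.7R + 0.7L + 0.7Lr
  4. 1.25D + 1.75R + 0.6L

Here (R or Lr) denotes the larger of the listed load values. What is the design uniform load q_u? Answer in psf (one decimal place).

130.4 psf

(R or Lr) → Lr = 38 psf.
1. 1.4(34) = 47.6
2. 1.3(34) + 1.6(42) + 0.5(38) = 130.4
3. 1.3(34) + 0.7(33) + 0.7(42) + 0.7(38) = 123.3
4. 1.25(34) + 1.75(33) + 0.6(42) = 125.5
The controlling combination is 2, giving 130.4 psf.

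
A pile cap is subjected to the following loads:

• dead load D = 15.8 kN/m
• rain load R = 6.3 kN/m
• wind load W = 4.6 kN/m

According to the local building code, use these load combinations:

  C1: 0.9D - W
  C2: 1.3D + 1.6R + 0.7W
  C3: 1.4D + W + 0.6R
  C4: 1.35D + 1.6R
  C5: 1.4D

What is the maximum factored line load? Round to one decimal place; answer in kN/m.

33.8 kN/m

C1: 0.9(15.8) - 1.0(4.6) = 9.6
C2: 1.3(15.8) + 1.6(6.3) + 0.7(4.6) = 33.8
C3: 1.4(15.8) + 1.0(4.6) + 0.6(6.3) = 30.5
C4: 1.35(15.8) + 1.6(6.3) = 31.4
C5: 1.4(15.8) = 22.1
The controlling combination is 2, giving 33.8 kN/m.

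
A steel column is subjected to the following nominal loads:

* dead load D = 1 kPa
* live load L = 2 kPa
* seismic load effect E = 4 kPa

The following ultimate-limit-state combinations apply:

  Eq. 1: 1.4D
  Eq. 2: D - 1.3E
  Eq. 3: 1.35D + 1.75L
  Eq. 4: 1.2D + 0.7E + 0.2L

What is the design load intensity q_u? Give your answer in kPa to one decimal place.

4.9 kPa

Eq. 1: 1.4(1) = 1.4
Eq. 2: 1.0(1) - 1.3(4) = 1.0 - 5.2 = -4.2
Eq. 3: 1.35(1) + 1.75(2) = 1.4 + 3.5 = 4.9
Eq. 4: 1.2(1) + 0.7(4) + 0.2(2) = 1.2 + 2.8 + 0.4 = 4.4
Combination 3 governs: q_u = 4.9 kPa.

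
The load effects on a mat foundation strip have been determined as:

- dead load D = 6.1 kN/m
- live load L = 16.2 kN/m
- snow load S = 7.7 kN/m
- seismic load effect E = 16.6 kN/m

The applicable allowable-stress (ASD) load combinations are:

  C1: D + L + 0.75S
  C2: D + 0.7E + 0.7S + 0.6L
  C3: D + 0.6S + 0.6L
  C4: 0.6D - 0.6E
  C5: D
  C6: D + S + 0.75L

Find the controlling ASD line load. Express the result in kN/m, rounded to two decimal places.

C1: 1.0(6.1) + 1.0(16.2) + 0.75(7.7) = 28.08
C2: 1.0(6.1) + 0.7(16.6) + 0.7(7.7) + 0.6(16.2) = 32.83
C3: 1.0(6.1) + 0.6(7.7) + 0.6(16.2) = 20.44
C4: 0.6(6.1) - 0.6(16.6) = -6.30
C5: 1.0(6.1) = 6.10
C6: 1.0(6.1) + 1.0(7.7) + 0.75(16.2) = 25.95
Combination 2 governs: w = 32.83 kN/m.

32.83 kN/m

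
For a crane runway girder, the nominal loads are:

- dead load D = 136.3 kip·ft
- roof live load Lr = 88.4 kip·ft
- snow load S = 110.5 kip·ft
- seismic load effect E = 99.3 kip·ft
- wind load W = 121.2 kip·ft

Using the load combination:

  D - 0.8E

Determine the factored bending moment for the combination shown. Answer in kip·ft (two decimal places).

1.0(136.3) - 0.8(99.3) = 136.30 - 79.44 = 56.86
M_u = 56.86 kip·ft.

56.86 kip·ft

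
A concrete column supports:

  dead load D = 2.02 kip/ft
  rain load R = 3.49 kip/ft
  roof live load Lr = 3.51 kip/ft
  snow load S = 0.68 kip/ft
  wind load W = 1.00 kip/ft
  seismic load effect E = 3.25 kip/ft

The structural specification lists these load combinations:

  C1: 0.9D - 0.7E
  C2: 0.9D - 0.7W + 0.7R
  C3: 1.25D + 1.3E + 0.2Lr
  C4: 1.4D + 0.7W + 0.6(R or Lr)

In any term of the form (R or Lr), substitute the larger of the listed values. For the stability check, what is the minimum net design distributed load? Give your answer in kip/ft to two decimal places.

-0.46 kip/ft

(R or Lr) → Lr = 3.51 kip/ft.
C1: 0.9(2.02) - 0.7(3.25) = 1.82 - 2.28 = -0.46
C2: 0.9(2.02) - 0.7(1.00) + 0.7(3.49) = 1.82 - 0.70 + 2.44 = 3.56
C3: 1.25(2.02) + 1.3(3.25) + 0.2(3.51) = 7.45
C4: 1.4(2.02) + 0.7(1.00) + 0.6(3.51) = 5.63
Combination 1 gives the minimum: -0.46 kip/ft.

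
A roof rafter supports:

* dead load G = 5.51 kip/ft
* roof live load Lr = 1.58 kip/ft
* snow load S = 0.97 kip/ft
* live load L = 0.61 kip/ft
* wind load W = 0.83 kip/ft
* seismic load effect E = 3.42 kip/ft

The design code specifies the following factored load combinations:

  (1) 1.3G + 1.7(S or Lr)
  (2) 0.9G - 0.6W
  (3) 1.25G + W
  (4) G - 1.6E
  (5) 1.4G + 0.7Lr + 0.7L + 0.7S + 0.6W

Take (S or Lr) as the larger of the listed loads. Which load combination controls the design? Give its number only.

(S or Lr) → Lr = 1.58 kip/ft.
(1) 1.3(5.51) + 1.7(1.58) = 9.85
(2) 0.9(5.51) - 0.6(0.83) = 4.46
(3) 1.25(5.51) + 1.0(0.83) = 7.72
(4) 1.0(5.51) - 1.6(3.42) = 0.04
(5) 1.4(5.51) + 0.7(1.58) + 0.7(0.61) + 0.7(0.97) + 0.6(0.83) = 10.42
The largest value is 10.42 kip/ft from combination 5.

Combination 5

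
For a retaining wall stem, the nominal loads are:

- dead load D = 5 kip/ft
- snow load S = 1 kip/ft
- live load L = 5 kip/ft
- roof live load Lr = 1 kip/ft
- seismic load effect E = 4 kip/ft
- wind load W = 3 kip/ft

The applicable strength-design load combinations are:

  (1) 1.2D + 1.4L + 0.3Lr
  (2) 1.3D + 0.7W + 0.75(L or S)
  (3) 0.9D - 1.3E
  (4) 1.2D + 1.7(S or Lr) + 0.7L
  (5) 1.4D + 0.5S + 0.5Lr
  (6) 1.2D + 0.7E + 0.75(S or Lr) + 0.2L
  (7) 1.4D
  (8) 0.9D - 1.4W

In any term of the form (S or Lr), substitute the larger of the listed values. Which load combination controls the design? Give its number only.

(L or S) → L = 5 kip/ft; (S or Lr) → S = 1 kip/ft.
(1) 1.2(5) + 1.4(5) + 0.3(1) = 13.30
(2) 1.3(5) + 0.7(3) + 0.75(5) = 12.35
(3) 0.9(5) - 1.3(4) = -0.70
(4) 1.2(5) + 1.7(1) + 0.7(5) = 11.20
(5) 1.4(5) + 0.5(1) + 0.5(1) = 8.00
(6) 1.2(5) + 0.7(4) + 0.75(1) + 0.2(5) = 10.55
(7) 1.4(5) = 7.00
(8) 0.9(5) - 1.4(3) = 0.30
The largest value is 13.30 kip/ft from combination 1.

Combination 1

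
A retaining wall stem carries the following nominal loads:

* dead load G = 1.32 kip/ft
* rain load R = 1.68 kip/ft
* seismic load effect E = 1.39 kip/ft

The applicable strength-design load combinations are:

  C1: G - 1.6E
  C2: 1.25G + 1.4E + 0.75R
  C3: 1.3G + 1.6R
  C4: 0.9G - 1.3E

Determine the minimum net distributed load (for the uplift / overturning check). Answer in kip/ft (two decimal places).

-0.90 kip/ft

C1: 1.0(1.32) - 1.6(1.39) = 1.32 - 2.22 = -0.90
C2: 1.25(1.32) + 1.4(1.39) + 0.75(1.68) = 1.65 + 1.95 + 1.26 = 4.86
C3: 1.3(1.32) + 1.6(1.68) = 4.40
C4: 0.9(1.32) - 1.3(1.39) = 1.19 - 1.81 = -0.62
Combination 1 gives the minimum: -0.90 kip/ft.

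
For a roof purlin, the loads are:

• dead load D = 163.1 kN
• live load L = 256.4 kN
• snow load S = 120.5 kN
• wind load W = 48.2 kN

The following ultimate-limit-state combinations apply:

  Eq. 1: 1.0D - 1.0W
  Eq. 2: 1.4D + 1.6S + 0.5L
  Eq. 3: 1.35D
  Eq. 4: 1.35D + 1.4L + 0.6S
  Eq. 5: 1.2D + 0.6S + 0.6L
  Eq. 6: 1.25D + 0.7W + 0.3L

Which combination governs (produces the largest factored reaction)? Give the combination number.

Eq. 1: 1.0(163.1) - 1.0(48.2) = 163.1 - 48.2 = 114.9
Eq. 2: 1.4(163.1) + 1.6(120.5) + 0.5(256.4) = 228.3 + 192.8 + 128.2 = 549.3
Eq. 3: 1.35(163.1) = 220.2
Eq. 4: 1.35(163.1) + 1.4(256.4) + 0.6(120.5) = 651.4
Eq. 5: 1.2(163.1) + 0.6(120.5) + 0.6(256.4) = 421.9
Eq. 6: 1.25(163.1) + 0.7(48.2) + 0.3(256.4) = 203.9 + 33.7 + 76.9 = 314.5
The largest value is 651.4 kN from combination 4.

Combination 4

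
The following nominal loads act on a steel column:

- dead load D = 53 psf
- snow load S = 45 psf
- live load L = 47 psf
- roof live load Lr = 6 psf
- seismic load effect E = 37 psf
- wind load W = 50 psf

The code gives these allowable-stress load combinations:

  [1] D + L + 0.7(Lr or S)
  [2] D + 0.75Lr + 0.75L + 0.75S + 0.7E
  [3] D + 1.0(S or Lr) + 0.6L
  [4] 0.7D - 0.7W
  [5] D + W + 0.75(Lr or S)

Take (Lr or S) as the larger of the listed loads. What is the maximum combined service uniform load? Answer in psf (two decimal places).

(Lr or S) → S = 45 psf; (S or Lr) → S = 45 psf.
[1] 1.0(53) + 1.0(47) + 0.7(45) = 53.00 + 47.00 + 31.50 = 131.50
[2] 1.0(53) + 0.75(6) + 0.75(47) + 0.75(45) + 0.7(37) = 53.00 + 4.50 + 35.25 + 33.75 + 25.90 = 152.40
[3] 1.0(53) + 1.0(45) + 0.6(47) = 53.00 + 45.00 + 28.20 = 126.20
[4] 0.7(53) - 0.7(50) = 37.10 - 35.00 = 2.10
[5] 1.0(53) + 1.0(50) + 0.75(45) = 53.00 + 50.00 + 33.75 = 136.75
The controlling combination is 2, giving 152.40 psf.

152.40 psf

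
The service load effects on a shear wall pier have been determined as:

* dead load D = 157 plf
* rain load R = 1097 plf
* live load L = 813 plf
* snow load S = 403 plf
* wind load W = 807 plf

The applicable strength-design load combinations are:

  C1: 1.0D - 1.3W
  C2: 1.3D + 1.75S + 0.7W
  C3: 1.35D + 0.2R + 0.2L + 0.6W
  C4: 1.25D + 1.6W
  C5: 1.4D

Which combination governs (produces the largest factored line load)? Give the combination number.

Combination 4

C1: 1.0(157) - 1.3(807) = 157.00 - 1049.10 = -892.10
C2: 1.3(157) + 1.75(403) + 0.7(807) = 204.10 + 705.25 + 564.90 = 1474.25
C3: 1.35(157) + 0.2(1097) + 0.2(813) + 0.6(807) = 211.95 + 219.40 + 162.60 + 484.20 = 1078.15
C4: 1.25(157) + 1.6(807) = 196.25 + 1291.20 = 1487.45
C5: 1.4(157) = 219.80
The largest value is 1487.45 plf from combination 4.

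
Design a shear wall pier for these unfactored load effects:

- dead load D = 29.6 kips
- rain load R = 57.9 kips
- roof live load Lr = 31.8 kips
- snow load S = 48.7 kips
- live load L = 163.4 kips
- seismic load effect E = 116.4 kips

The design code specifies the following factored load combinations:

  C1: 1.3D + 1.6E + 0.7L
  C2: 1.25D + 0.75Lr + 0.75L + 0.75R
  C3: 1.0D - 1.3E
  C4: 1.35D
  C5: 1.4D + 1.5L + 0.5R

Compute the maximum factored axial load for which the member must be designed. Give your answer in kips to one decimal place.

C1: 1.3(29.6) + 1.6(116.4) + 0.7(163.4) = 38.5 + 186.2 + 114.4 = 339.1
C2: 1.25(29.6) + 0.75(31.8) + 0.75(163.4) + 0.75(57.9) = 226.8
C3: 1.0(29.6) - 1.3(116.4) = 29.6 - 151.3 = -121.7
C4: 1.35(29.6) = 40.0
C5: 1.4(29.6) + 1.5(163.4) + 0.5(57.9) = 41.4 + 245.1 + 29.0 = 315.5
The controlling combination is 1, giving 339.1 kips.

339.1 kips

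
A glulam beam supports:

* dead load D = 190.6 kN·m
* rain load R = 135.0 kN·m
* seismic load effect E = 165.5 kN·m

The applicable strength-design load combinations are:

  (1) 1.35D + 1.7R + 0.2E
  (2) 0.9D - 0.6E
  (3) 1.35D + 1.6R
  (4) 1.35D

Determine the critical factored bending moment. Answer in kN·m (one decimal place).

(1) 1.35(190.6) + 1.7(135.0) + 0.2(165.5) = 257.3 + 229.5 + 33.1 = 519.9
(2) 0.9(190.6) - 0.6(165.5) = 171.5 - 99.3 = 72.2
(3) 1.35(190.6) + 1.6(135.0) = 257.3 + 216.0 = 473.3
(4) 1.35(190.6) = 257.3
The controlling combination is 1, giving 519.9 kN·m.

519.9 kN·m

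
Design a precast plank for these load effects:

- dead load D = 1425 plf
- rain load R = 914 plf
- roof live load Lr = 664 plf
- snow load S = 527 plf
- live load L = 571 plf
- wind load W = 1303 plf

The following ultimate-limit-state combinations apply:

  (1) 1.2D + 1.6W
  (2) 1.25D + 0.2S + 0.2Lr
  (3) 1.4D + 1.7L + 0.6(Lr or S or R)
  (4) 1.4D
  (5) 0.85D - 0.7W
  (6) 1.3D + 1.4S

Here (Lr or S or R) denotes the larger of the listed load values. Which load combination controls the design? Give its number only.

Combination 1

(Lr or S or R) → R = 914 plf.
(1) 1.2(1425) + 1.6(1303) = 1710.00 + 2084.80 = 3794.80
(2) 1.25(1425) + 0.2(527) + 0.2(664) = 1781.25 + 105.40 + 132.80 = 2019.45
(3) 1.4(1425) + 1.7(571) + 0.6(914) = 1995.00 + 970.70 + 548.40 = 3514.10
(4) 1.4(1425) = 1995.00
(5) 0.85(1425) - 0.7(1303) = 1211.25 - 912.10 = 299.15
(6) 1.3(1425) + 1.4(527) = 1852.50 + 737.80 = 2590.30
The largest value is 3794.80 plf from combination 1.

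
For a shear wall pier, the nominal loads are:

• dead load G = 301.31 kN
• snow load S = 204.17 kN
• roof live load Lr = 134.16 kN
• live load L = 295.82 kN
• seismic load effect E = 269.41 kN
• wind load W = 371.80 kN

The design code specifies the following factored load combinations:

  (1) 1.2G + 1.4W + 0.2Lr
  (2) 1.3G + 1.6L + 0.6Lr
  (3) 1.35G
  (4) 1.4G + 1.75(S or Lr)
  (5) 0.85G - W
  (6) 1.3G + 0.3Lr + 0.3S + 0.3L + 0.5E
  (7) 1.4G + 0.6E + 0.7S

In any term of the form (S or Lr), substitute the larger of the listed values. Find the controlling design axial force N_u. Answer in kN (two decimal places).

945.51 kN

(S or Lr) → S = 204.17 kN.
(1) 1.2(301.31) + 1.4(371.80) + 0.2(134.16) = 361.57 + 520.52 + 26.83 = 908.92
(2) 1.3(301.31) + 1.6(295.82) + 0.6(134.16) = 391.70 + 473.31 + 80.50 = 945.51
(3) 1.35(301.31) = 406.77
(4) 1.4(301.31) + 1.75(204.17) = 421.83 + 357.30 = 779.13
(5) 0.85(301.31) - 1.0(371.80) = 256.11 - 371.80 = -115.69
(6) 1.3(301.31) + 0.3(134.16) + 0.3(204.17) + 0.3(295.82) + 0.5(269.41) = 716.65
(7) 1.4(301.31) + 0.6(269.41) + 0.7(204.17) = 421.83 + 161.65 + 142.92 = 726.40
Combination 2 governs: N_u = 945.51 kN.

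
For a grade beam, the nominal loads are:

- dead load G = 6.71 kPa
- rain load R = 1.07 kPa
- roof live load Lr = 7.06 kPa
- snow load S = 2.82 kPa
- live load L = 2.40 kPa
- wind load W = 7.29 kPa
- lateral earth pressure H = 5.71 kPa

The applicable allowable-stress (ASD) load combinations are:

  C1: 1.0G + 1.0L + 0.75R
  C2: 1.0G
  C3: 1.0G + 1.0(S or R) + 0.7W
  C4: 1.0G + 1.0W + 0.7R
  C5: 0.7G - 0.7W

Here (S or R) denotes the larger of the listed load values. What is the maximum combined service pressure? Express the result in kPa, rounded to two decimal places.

(S or R) → S = 2.82 kPa.
C1: 1.0(6.71) + 1.0(2.40) + 0.75(1.07) = 6.71 + 2.40 + 0.80 = 9.91
C2: 1.0(6.71) = 6.71
C3: 1.0(6.71) + 1.0(2.82) + 0.7(7.29) = 6.71 + 2.82 + 5.10 = 14.63
C4: 1.0(6.71) + 1.0(7.29) + 0.7(1.07) = 6.71 + 7.29 + 0.75 = 14.75
C5: 0.7(6.71) - 0.7(7.29) = -0.41
Combination 4 governs: p = 14.75 kPa.

14.75 kPa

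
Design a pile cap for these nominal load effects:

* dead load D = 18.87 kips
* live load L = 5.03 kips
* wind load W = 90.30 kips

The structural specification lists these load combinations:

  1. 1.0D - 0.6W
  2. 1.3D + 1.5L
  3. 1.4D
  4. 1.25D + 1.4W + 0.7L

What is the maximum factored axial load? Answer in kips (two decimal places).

1. 1.0(18.87) - 0.6(90.30) = -35.31
2. 1.3(18.87) + 1.5(5.03) = 32.08
3. 1.4(18.87) = 26.42
4. 1.25(18.87) + 1.4(90.30) + 0.7(5.03) = 153.53
Combination 4 governs: P_u = 153.53 kips.

153.53 kips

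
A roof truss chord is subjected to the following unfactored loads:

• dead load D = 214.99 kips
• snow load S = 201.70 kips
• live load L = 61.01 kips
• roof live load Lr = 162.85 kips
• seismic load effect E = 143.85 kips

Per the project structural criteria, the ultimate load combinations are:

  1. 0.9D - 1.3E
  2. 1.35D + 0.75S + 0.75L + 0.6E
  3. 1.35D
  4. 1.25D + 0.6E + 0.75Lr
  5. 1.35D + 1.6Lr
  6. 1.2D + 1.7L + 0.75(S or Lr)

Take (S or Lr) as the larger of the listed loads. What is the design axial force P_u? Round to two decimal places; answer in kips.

(S or Lr) → S = 201.70 kips.
1. 0.9(214.99) - 1.3(143.85) = 6.49
2. 1.35(214.99) + 0.75(201.70) + 0.75(61.01) + 0.6(143.85) = 573.58
3. 1.35(214.99) = 290.24
4. 1.25(214.99) + 0.6(143.85) + 0.75(162.85) = 477.19
5. 1.35(214.99) + 1.6(162.85) = 550.80
6. 1.2(214.99) + 1.7(61.01) + 0.75(201.70) = 512.98
Maximum is from combination 2.

573.58 kips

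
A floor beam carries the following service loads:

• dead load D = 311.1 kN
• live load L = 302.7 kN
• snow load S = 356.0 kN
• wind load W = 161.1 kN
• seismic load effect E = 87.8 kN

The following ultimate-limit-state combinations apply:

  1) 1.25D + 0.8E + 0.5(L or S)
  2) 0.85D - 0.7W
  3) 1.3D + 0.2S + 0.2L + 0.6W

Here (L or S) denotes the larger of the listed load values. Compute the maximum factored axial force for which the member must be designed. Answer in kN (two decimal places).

(L or S) → S = 356.0 kN.
1) 1.25(311.1) + 0.8(87.8) + 0.5(356.0) = 637.12
2) 0.85(311.1) - 0.7(161.1) = 151.67
3) 1.3(311.1) + 0.2(356.0) + 0.2(302.7) + 0.6(161.1) = 632.83
Combination 1 governs: N_u = 637.12 kN.

637.12 kN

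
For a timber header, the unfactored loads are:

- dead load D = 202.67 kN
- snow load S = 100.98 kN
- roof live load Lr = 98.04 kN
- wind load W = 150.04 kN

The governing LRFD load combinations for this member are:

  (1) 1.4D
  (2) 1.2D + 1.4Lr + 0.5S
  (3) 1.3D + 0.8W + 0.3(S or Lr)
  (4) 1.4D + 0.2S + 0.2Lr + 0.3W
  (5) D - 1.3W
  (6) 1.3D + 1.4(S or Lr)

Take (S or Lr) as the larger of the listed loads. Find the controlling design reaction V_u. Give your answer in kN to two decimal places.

(S or Lr) → S = 100.98 kN.
(1) 1.4(202.67) = 283.74
(2) 1.2(202.67) + 1.4(98.04) + 0.5(100.98) = 430.95
(3) 1.3(202.67) + 0.8(150.04) + 0.3(100.98) = 413.80
(4) 1.4(202.67) + 0.2(100.98) + 0.2(98.04) + 0.3(150.04) = 368.55
(5) 1.0(202.67) - 1.3(150.04) = 7.62
(6) 1.3(202.67) + 1.4(100.98) = 404.84
The controlling combination is 2, giving 430.95 kN.

430.95 kN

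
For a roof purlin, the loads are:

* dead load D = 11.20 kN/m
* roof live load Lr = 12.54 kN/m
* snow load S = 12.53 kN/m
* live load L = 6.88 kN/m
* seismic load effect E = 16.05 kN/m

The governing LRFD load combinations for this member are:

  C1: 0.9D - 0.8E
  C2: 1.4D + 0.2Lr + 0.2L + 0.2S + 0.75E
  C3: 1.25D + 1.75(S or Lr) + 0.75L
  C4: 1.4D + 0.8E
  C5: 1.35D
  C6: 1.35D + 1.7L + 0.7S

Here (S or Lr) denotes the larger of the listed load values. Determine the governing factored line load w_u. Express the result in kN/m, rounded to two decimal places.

(S or Lr) → Lr = 12.54 kN/m.
C1: 0.9(11.20) - 0.8(16.05) = 10.08 - 12.84 = -2.76
C2: 1.4(11.20) + 0.2(12.54) + 0.2(6.88) + 0.2(12.53) + 0.75(16.05) = 34.11
C3: 1.25(11.20) + 1.75(12.54) + 0.75(6.88) = 14.00 + 21.95 + 5.16 = 41.11
C4: 1.4(11.20) + 0.8(16.05) = 15.68 + 12.84 = 28.52
C5: 1.35(11.20) = 15.12
C6: 1.35(11.20) + 1.7(6.88) + 0.7(12.53) = 15.12 + 11.70 + 8.77 = 35.59
Maximum is from combination 3.

41.11 kN/m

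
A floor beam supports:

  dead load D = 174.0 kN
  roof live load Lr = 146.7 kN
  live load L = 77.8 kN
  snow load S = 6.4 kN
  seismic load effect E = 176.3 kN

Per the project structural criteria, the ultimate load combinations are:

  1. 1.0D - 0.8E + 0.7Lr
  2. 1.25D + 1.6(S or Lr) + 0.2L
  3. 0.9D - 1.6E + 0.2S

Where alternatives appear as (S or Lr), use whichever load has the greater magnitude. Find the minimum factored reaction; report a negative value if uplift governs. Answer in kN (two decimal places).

-124.20 kN

(S or Lr) → Lr = 146.7 kN.
1. 1.0(174.0) - 0.8(176.3) + 0.7(146.7) = 174.00 - 141.04 + 102.69 = 135.65
2. 1.25(174.0) + 1.6(146.7) + 0.2(77.8) = 217.50 + 234.72 + 15.56 = 467.78
3. 0.9(174.0) - 1.6(176.3) + 0.2(6.4) = 156.60 - 282.08 + 1.28 = -124.20
Combination 3 gives the minimum: -124.20 kN.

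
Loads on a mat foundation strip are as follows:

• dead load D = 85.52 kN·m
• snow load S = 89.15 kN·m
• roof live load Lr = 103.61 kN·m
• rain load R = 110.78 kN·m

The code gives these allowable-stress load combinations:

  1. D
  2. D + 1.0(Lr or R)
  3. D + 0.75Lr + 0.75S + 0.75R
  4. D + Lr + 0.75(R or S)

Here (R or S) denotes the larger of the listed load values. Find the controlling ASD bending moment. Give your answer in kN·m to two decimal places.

313.18 kN·m

(Lr or R) → R = 110.78 kN·m; (R or S) → R = 110.78 kN·m.
1. 1.0(85.52) = 85.52
2. 1.0(85.52) + 1.0(110.78) = 85.52 + 110.78 = 196.30
3. 1.0(85.52) + 0.75(103.61) + 0.75(89.15) + 0.75(110.78) = 85.52 + 77.71 + 66.86 + 83.09 = 313.18
4. 1.0(85.52) + 1.0(103.61) + 0.75(110.78) = 85.52 + 103.61 + 83.09 = 272.22
The controlling combination is 3, giving 313.18 kN·m.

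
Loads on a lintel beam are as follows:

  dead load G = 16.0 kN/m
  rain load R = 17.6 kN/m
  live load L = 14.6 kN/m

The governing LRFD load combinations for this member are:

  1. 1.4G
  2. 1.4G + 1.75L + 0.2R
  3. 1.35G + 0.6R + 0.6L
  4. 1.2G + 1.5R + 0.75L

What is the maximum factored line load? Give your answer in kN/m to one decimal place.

56.6 kN/m

1. 1.4(16.0) = 22.4
2. 1.4(16.0) + 1.75(14.6) + 0.2(17.6) = 22.4 + 25.6 + 3.5 = 51.5
3. 1.35(16.0) + 0.6(17.6) + 0.6(14.6) = 40.9
4. 1.2(16.0) + 1.5(17.6) + 0.75(14.6) = 19.2 + 26.4 + 11.0 = 56.6
Maximum is from combination 4.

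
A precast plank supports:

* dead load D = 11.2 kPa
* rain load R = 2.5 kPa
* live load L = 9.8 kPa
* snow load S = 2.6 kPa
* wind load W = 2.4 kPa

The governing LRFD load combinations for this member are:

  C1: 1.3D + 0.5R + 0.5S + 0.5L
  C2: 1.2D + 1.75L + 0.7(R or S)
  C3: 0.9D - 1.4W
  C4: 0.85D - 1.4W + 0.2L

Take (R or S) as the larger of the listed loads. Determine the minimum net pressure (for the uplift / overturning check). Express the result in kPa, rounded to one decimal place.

(R or S) → S = 2.6 kPa.
C1: 1.3(11.2) + 0.5(2.5) + 0.5(2.6) + 0.5(9.8) = 22.0
C2: 1.2(11.2) + 1.75(9.8) + 0.7(2.6) = 13.4 + 17.2 + 1.8 = 32.4
C3: 0.9(11.2) - 1.4(2.4) = 10.1 - 3.4 = 6.7
C4: 0.85(11.2) - 1.4(2.4) + 0.2(9.8) = 9.5 - 3.4 + 2.0 = 8.1
Combination 3 gives the minimum: 6.7 kPa.

6.7 kPa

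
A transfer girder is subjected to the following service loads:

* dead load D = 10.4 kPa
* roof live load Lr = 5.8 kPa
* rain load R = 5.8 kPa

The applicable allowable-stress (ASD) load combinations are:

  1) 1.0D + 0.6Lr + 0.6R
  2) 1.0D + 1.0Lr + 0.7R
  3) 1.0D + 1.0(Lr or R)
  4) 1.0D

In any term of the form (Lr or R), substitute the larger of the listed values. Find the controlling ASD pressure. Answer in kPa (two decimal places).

(Lr or R) → Lr = 5.8 kPa.
1) 1.0(10.4) + 0.6(5.8) + 0.6(5.8) = 10.40 + 3.48 + 3.48 = 17.36
2) 1.0(10.4) + 1.0(5.8) + 0.7(5.8) = 10.40 + 5.80 + 4.06 = 20.26
3) 1.0(10.4) + 1.0(5.8) = 10.40 + 5.80 = 16.20
4) 1.0(10.4) = 10.40
Maximum is from combination 2.

20.26 kPa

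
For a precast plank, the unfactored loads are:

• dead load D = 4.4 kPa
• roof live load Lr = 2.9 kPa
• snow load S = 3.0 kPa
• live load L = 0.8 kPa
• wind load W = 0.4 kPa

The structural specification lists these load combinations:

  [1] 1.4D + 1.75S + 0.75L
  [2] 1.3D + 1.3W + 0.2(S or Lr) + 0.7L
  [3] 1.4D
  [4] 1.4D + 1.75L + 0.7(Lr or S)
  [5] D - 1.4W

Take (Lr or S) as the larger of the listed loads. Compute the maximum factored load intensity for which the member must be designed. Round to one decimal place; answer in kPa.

12.0 kPa

(S or Lr) → S = 3.0 kPa; (Lr or S) → S = 3.0 kPa.
[1] 1.4(4.4) + 1.75(3.0) + 0.75(0.8) = 12.0
[2] 1.3(4.4) + 1.3(0.4) + 0.2(3.0) + 0.7(0.8) = 5.7 + 0.5 + 0.6 + 0.6 = 7.4
[3] 1.4(4.4) = 6.2
[4] 1.4(4.4) + 1.75(0.8) + 0.7(3.0) = 6.2 + 1.4 + 2.1 = 9.7
[5] 1.0(4.4) - 1.4(0.4) = 4.4 - 0.6 = 3.8
Maximum is from combination 1.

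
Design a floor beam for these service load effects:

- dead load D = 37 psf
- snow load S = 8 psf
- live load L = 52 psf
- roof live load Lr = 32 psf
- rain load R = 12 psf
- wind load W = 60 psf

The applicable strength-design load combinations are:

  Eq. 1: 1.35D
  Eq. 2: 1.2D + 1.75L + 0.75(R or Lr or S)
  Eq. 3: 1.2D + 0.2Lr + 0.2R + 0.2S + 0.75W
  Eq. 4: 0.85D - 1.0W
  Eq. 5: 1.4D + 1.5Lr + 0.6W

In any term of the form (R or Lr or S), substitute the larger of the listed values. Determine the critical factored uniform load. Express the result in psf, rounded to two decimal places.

159.40 psf

(R or Lr or S) → Lr = 32 psf.
Eq. 1: 1.35(37) = 49.95
Eq. 2: 1.2(37) + 1.75(52) + 0.75(32) = 44.40 + 91.00 + 24.00 = 159.40
Eq. 3: 1.2(37) + 0.2(32) + 0.2(12) + 0.2(8) + 0.75(60) = 44.40 + 6.40 + 2.40 + 1.60 + 45.00 = 99.80
Eq. 4: 0.85(37) - 1.0(60) = 31.45 - 60.00 = -28.55
Eq. 5: 1.4(37) + 1.5(32) + 0.6(60) = 51.80 + 48.00 + 36.00 = 135.80
Maximum is from combination 2.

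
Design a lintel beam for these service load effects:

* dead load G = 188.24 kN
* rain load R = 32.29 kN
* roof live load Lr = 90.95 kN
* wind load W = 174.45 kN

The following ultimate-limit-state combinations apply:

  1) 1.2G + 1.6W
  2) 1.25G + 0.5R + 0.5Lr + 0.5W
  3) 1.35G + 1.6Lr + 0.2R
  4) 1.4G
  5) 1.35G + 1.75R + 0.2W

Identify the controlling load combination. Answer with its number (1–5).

Combination 1

1) 1.2(188.24) + 1.6(174.45) = 225.89 + 279.12 = 505.01
2) 1.25(188.24) + 0.5(32.29) + 0.5(90.95) + 0.5(174.45) = 384.15
3) 1.35(188.24) + 1.6(90.95) + 0.2(32.29) = 254.12 + 145.52 + 6.46 = 406.10
4) 1.4(188.24) = 263.54
5) 1.35(188.24) + 1.75(32.29) + 0.2(174.45) = 254.12 + 56.51 + 34.89 = 345.52
The largest value is 505.01 kN from combination 1.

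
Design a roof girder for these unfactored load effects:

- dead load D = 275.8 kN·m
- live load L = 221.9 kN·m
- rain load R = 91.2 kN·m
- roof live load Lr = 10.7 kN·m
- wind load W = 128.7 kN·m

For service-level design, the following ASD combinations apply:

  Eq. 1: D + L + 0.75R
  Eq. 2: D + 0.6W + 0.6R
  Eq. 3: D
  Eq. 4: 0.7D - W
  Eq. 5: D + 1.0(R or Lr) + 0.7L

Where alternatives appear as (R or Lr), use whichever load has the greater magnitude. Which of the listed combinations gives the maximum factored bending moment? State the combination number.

(R or Lr) → R = 91.2 kN·m.
Eq. 1: 1.0(275.8) + 1.0(221.9) + 0.75(91.2) = 275.8 + 221.9 + 68.4 = 566.1
Eq. 2: 1.0(275.8) + 0.6(128.7) + 0.6(91.2) = 275.8 + 77.2 + 54.7 = 407.7
Eq. 3: 1.0(275.8) = 275.8
Eq. 4: 0.7(275.8) - 1.0(128.7) = 193.1 - 128.7 = 64.4
Eq. 5: 1.0(275.8) + 1.0(91.2) + 0.7(221.9) = 275.8 + 91.2 + 155.3 = 522.3
The largest value is 566.1 kN·m from combination 1.

Combination 1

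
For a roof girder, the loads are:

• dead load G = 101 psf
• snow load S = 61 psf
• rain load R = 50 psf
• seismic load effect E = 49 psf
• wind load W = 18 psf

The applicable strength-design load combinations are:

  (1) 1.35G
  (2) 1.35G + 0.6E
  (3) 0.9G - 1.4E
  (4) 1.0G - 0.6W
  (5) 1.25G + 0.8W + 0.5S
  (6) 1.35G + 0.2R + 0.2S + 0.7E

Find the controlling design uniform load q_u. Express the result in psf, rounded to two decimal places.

192.85 psf

(1) 1.35(101) = 136.35
(2) 1.35(101) + 0.6(49) = 136.35 + 29.40 = 165.75
(3) 0.9(101) - 1.4(49) = 90.90 - 68.60 = 22.30
(4) 1.0(101) - 0.6(18) = 101.00 - 10.80 = 90.20
(5) 1.25(101) + 0.8(18) + 0.5(61) = 126.25 + 14.40 + 30.50 = 171.15
(6) 1.35(101) + 0.2(50) + 0.2(61) + 0.7(49) = 136.35 + 10.00 + 12.20 + 34.30 = 192.85
Maximum is from combination 6.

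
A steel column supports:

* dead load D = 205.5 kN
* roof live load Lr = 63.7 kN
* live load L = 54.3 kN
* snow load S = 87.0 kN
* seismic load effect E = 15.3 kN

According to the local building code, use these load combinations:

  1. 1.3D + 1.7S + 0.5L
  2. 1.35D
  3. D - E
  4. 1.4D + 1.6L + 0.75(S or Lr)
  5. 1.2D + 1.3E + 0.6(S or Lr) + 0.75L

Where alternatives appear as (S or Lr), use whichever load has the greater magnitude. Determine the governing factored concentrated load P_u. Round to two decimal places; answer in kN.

442.20 kN

(S or Lr) → S = 87.0 kN.
1. 1.3(205.5) + 1.7(87.0) + 0.5(54.3) = 442.20
2. 1.35(205.5) = 277.43
3. 1.0(205.5) - 1.0(15.3) = 190.20
4. 1.4(205.5) + 1.6(54.3) + 0.75(87.0) = 439.83
5. 1.2(205.5) + 1.3(15.3) + 0.6(87.0) + 0.75(54.3) = 359.42
Maximum is from combination 1.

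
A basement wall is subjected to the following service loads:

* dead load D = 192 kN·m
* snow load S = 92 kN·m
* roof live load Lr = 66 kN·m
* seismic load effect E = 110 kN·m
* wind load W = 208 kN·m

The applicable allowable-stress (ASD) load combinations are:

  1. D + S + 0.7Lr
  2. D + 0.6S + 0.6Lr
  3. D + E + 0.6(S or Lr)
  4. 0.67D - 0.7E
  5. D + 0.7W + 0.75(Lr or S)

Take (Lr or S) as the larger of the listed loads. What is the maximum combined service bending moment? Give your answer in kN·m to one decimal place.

406.6 kN·m

(S or Lr) → S = 92 kN·m; (Lr or S) → S = 92 kN·m.
1. 1.0(192) + 1.0(92) + 0.7(66) = 192.0 + 92.0 + 46.2 = 330.2
2. 1.0(192) + 0.6(92) + 0.6(66) = 192.0 + 55.2 + 39.6 = 286.8
3. 1.0(192) + 1.0(110) + 0.6(92) = 192.0 + 110.0 + 55.2 = 357.2
4. 0.67(192) - 0.7(110) = 128.6 - 77.0 = 51.6
5. 1.0(192) + 0.7(208) + 0.75(92) = 192.0 + 145.6 + 69.0 = 406.6
Maximum is from combination 5.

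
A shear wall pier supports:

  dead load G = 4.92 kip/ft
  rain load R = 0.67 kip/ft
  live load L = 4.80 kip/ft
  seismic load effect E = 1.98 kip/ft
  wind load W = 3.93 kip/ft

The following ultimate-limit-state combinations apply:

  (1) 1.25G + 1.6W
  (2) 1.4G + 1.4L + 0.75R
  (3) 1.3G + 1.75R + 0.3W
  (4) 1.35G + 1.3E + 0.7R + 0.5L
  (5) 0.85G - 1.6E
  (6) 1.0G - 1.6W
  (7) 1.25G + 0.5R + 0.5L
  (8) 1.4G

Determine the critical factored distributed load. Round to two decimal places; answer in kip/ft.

14.11 kip/ft

(1) 1.25(4.92) + 1.6(3.93) = 12.44
(2) 1.4(4.92) + 1.4(4.80) + 0.75(0.67) = 14.11
(3) 1.3(4.92) + 1.75(0.67) + 0.3(3.93) = 8.75
(4) 1.35(4.92) + 1.3(1.98) + 0.7(0.67) + 0.5(4.80) = 12.09
(5) 0.85(4.92) - 1.6(1.98) = 1.01
(6) 1.0(4.92) - 1.6(3.93) = -1.37
(7) 1.25(4.92) + 0.5(0.67) + 0.5(4.80) = 8.89
(8) 1.4(4.92) = 6.89
Maximum is from combination 2.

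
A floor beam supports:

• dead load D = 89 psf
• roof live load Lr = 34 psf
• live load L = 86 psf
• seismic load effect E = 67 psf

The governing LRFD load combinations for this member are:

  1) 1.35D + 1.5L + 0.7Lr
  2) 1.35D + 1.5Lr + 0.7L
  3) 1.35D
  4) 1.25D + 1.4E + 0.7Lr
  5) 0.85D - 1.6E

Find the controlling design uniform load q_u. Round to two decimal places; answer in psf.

1) 1.35(89) + 1.5(86) + 0.7(34) = 272.95
2) 1.35(89) + 1.5(34) + 0.7(86) = 231.35
3) 1.35(89) = 120.15
4) 1.25(89) + 1.4(67) + 0.7(34) = 228.85
5) 0.85(89) - 1.6(67) = -31.55
Maximum is from combination 1.

272.95 psf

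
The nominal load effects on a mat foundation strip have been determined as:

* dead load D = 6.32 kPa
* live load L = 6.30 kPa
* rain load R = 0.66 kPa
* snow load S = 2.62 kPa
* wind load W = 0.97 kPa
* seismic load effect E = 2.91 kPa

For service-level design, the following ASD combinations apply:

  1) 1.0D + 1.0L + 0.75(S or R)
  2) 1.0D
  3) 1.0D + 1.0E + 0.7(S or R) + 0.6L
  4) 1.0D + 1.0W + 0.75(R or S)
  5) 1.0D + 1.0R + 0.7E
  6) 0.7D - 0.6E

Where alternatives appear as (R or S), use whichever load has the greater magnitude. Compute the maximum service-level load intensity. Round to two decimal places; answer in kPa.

14.84 kPa

(S or R) → S = 2.62 kPa; (R or S) → S = 2.62 kPa.
1) 1.0(6.32) + 1.0(6.30) + 0.75(2.62) = 6.32 + 6.30 + 1.97 = 14.59
2) 1.0(6.32) = 6.32
3) 1.0(6.32) + 1.0(2.91) + 0.7(2.62) + 0.6(6.30) = 6.32 + 2.91 + 1.83 + 3.78 = 14.84
4) 1.0(6.32) + 1.0(0.97) + 0.75(2.62) = 6.32 + 0.97 + 1.97 = 9.26
5) 1.0(6.32) + 1.0(0.66) + 0.7(2.91) = 6.32 + 0.66 + 2.04 = 9.02
6) 0.7(6.32) - 0.6(2.91) = 2.68
The controlling combination is 3, giving 14.84 kPa.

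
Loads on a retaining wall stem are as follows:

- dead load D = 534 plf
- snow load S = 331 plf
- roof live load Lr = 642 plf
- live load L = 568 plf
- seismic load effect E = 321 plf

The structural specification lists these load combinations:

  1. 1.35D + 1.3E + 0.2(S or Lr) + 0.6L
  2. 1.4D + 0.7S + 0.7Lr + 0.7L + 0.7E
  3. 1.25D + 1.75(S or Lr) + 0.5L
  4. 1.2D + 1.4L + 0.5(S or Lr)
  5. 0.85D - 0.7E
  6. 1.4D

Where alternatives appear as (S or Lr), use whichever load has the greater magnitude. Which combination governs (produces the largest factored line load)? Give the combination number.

Combination 3

(S or Lr) → Lr = 642 plf.
1. 1.35(534) + 1.3(321) + 0.2(642) + 0.6(568) = 720.9 + 417.3 + 128.4 + 340.8 = 1607.4
2. 1.4(534) + 0.7(331) + 0.7(642) + 0.7(568) + 0.7(321) = 747.6 + 231.7 + 449.4 + 397.6 + 224.7 = 2051.0
3. 1.25(534) + 1.75(642) + 0.5(568) = 667.5 + 1123.5 + 284.0 = 2075.0
4. 1.2(534) + 1.4(568) + 0.5(642) = 640.8 + 795.2 + 321.0 = 1757.0
5. 0.85(534) - 0.7(321) = 453.9 - 224.7 = 229.2
6. 1.4(534) = 747.6
The largest value is 2075.0 plf from combination 3.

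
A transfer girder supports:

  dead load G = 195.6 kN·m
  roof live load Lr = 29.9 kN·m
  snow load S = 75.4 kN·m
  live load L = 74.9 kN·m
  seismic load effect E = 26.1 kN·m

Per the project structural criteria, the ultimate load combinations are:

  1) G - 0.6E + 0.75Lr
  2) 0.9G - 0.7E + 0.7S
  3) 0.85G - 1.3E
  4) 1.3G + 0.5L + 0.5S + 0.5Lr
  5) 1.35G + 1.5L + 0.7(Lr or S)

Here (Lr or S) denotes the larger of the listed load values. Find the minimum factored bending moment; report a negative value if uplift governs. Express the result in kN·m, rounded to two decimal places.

(Lr or S) → S = 75.4 kN·m.
1) 1.0(195.6) - 0.6(26.1) + 0.75(29.9) = 202.37
2) 0.9(195.6) - 0.7(26.1) + 0.7(75.4) = 210.55
3) 0.85(195.6) - 1.3(26.1) = 132.33
4) 1.3(195.6) + 0.5(74.9) + 0.5(75.4) + 0.5(29.9) = 344.38
5) 1.35(195.6) + 1.5(74.9) + 0.7(75.4) = 429.19
Combination 3 gives the minimum: 132.33 kN·m.

132.33 kN·m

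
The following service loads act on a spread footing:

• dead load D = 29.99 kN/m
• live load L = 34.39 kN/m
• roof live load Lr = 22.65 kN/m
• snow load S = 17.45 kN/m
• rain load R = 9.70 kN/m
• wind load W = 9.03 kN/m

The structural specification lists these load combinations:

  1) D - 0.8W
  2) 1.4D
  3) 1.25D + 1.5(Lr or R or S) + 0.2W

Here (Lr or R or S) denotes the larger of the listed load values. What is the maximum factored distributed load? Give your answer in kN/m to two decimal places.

(Lr or R or S) → Lr = 22.65 kN/m.
1) 1.0(29.99) - 0.8(9.03) = 29.99 - 7.22 = 22.77
2) 1.4(29.99) = 41.99
3) 1.25(29.99) + 1.5(22.65) + 0.2(9.03) = 73.27
Combination 3 governs: w_u = 73.27 kN/m.

73.27 kN/m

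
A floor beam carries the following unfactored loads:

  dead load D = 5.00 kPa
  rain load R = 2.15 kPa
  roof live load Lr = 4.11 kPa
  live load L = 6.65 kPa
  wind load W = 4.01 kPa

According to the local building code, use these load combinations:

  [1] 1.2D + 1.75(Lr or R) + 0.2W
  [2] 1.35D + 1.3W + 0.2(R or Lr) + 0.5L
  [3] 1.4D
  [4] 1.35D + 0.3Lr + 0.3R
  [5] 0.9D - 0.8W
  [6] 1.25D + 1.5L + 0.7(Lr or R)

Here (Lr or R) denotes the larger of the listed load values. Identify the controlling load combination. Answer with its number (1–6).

(Lr or R) → Lr = 4.11 kPa; (R or Lr) → Lr = 4.11 kPa.
[1] 1.2(5.00) + 1.75(4.11) + 0.2(4.01) = 6.00 + 7.19 + 0.80 = 13.99
[2] 1.35(5.00) + 1.3(4.01) + 0.2(4.11) + 0.5(6.65) = 6.75 + 5.21 + 0.82 + 3.33 = 16.11
[3] 1.4(5.00) = 7.00
[4] 1.35(5.00) + 0.3(4.11) + 0.3(2.15) = 6.75 + 1.23 + 0.65 = 8.63
[5] 0.9(5.00) - 0.8(4.01) = 4.50 - 3.21 = 1.29
[6] 1.25(5.00) + 1.5(6.65) + 0.7(4.11) = 19.10
The largest value is 19.10 kPa from combination 6.

Combination 6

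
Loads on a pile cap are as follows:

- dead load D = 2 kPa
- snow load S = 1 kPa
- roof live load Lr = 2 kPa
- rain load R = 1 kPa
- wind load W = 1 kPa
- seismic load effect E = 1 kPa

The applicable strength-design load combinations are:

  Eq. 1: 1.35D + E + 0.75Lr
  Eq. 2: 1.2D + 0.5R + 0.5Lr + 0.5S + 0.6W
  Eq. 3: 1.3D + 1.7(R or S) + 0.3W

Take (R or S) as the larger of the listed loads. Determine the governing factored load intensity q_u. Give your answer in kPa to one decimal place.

(R or S) → R = 1 kPa.
Eq. 1: 1.35(2) + 1.0(1) + 0.75(2) = 5.2
Eq. 2: 1.2(2) + 0.5(1) + 0.5(2) + 0.5(1) + 0.6(1) = 5.0
Eq. 3: 1.3(2) + 1.7(1) + 0.3(1) = 4.6
Maximum is from combination 1.

5.2 kPa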